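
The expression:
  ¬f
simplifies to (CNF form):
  ¬f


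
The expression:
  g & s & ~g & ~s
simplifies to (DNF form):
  False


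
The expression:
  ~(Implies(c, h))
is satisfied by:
  {c: True, h: False}


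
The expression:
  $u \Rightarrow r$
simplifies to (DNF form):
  $r \vee \neg u$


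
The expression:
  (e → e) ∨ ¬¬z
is always true.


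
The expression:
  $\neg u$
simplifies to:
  $\neg u$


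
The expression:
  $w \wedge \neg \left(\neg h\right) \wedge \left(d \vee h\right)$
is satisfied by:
  {h: True, w: True}


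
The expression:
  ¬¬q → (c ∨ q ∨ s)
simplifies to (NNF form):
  True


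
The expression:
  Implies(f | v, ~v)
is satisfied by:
  {v: False}


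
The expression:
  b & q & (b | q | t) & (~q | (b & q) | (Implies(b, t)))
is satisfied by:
  {b: True, q: True}


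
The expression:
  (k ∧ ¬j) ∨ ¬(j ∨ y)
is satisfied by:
  {k: True, j: False, y: False}
  {k: False, j: False, y: False}
  {y: True, k: True, j: False}


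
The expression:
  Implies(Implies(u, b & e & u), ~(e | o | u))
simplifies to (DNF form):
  (u & ~b) | (u & ~e) | (~e & ~o)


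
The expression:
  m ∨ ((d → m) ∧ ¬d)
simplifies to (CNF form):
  m ∨ ¬d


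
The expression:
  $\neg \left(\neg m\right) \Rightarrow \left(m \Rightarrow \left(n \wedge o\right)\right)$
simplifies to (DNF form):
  $\left(n \wedge o\right) \vee \neg m$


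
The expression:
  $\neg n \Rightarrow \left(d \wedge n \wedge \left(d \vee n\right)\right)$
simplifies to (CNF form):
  $n$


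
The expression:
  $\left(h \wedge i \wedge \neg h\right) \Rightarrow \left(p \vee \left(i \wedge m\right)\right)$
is always true.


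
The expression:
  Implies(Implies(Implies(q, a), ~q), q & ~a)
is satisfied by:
  {q: True}


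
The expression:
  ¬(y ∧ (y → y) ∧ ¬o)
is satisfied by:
  {o: True, y: False}
  {y: False, o: False}
  {y: True, o: True}


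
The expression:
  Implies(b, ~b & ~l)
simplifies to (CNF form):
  ~b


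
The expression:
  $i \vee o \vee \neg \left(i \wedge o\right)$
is always true.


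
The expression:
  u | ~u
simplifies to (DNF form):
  True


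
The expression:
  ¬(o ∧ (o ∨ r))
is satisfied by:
  {o: False}


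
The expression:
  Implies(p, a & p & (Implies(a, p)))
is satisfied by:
  {a: True, p: False}
  {p: False, a: False}
  {p: True, a: True}


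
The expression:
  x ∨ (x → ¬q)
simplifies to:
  True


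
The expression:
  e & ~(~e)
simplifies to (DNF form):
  e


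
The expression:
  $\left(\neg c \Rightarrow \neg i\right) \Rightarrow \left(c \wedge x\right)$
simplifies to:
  $\left(c \wedge x\right) \vee \left(i \wedge \neg c\right)$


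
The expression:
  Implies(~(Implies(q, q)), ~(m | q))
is always true.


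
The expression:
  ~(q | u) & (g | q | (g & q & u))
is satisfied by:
  {g: True, u: False, q: False}


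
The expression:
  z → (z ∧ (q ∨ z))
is always true.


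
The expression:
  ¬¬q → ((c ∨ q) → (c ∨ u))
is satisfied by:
  {c: True, u: True, q: False}
  {c: True, u: False, q: False}
  {u: True, c: False, q: False}
  {c: False, u: False, q: False}
  {c: True, q: True, u: True}
  {c: True, q: True, u: False}
  {q: True, u: True, c: False}


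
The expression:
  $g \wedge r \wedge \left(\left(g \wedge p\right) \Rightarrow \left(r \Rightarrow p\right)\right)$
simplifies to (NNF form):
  $g \wedge r$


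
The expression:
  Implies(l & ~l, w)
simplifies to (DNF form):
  True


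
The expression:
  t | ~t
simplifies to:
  True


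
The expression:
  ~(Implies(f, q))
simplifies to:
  f & ~q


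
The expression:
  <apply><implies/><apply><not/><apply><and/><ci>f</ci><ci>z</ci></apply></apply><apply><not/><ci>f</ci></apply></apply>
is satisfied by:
  {z: True, f: False}
  {f: False, z: False}
  {f: True, z: True}


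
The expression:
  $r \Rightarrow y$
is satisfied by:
  {y: True, r: False}
  {r: False, y: False}
  {r: True, y: True}


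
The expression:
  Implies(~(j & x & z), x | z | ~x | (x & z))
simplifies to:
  True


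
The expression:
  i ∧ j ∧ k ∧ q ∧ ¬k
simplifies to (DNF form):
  False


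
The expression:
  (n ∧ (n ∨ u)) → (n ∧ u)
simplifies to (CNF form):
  u ∨ ¬n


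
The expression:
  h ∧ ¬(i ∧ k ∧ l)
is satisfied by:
  {h: True, l: False, k: False, i: False}
  {i: True, h: True, l: False, k: False}
  {k: True, h: True, l: False, i: False}
  {i: True, k: True, h: True, l: False}
  {l: True, h: True, i: False, k: False}
  {i: True, l: True, h: True, k: False}
  {k: True, l: True, h: True, i: False}


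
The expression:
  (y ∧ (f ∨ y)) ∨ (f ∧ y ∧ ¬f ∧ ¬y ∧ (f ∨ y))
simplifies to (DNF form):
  y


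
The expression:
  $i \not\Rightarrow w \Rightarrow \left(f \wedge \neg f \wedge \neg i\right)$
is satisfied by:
  {w: True, i: False}
  {i: False, w: False}
  {i: True, w: True}


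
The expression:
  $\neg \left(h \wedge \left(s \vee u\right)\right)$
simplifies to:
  $\left(\neg s \wedge \neg u\right) \vee \neg h$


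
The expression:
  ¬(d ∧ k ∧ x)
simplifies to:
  ¬d ∨ ¬k ∨ ¬x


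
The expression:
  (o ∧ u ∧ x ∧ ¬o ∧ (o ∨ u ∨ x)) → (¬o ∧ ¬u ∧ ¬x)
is always true.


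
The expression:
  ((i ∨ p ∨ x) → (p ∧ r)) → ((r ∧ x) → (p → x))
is always true.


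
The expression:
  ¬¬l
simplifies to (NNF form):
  l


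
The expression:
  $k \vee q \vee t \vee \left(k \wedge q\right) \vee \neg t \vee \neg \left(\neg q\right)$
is always true.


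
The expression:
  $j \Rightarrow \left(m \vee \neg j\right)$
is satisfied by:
  {m: True, j: False}
  {j: False, m: False}
  {j: True, m: True}


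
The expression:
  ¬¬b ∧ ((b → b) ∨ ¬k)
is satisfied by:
  {b: True}


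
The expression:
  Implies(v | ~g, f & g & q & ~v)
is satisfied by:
  {g: True, v: False}


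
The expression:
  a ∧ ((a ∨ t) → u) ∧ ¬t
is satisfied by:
  {a: True, u: True, t: False}


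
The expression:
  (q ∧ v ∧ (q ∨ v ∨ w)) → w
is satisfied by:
  {w: True, v: False, q: False}
  {v: False, q: False, w: False}
  {w: True, q: True, v: False}
  {q: True, v: False, w: False}
  {w: True, v: True, q: False}
  {v: True, w: False, q: False}
  {w: True, q: True, v: True}


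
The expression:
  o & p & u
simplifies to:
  o & p & u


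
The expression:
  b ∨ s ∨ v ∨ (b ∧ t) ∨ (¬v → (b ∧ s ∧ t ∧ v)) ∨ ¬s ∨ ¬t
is always true.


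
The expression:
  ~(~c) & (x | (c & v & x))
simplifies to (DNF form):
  c & x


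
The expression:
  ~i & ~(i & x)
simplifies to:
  ~i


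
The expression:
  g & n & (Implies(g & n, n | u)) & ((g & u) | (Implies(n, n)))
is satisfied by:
  {g: True, n: True}


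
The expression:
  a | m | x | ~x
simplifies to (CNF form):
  True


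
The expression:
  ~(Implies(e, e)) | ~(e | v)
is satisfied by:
  {v: False, e: False}


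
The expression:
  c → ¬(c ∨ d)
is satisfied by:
  {c: False}


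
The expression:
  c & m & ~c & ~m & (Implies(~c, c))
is never true.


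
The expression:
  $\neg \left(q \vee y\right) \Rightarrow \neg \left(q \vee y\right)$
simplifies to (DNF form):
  $\text{True}$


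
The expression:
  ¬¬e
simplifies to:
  e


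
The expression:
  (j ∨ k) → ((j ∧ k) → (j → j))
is always true.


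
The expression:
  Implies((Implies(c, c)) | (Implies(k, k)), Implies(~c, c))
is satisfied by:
  {c: True}


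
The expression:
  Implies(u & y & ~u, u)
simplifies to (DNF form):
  True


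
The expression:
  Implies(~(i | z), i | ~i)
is always true.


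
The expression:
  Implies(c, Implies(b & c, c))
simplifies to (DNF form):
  True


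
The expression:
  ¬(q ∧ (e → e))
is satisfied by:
  {q: False}


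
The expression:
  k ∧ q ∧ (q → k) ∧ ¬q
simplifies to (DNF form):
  False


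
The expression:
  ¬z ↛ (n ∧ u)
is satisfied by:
  {u: False, z: False, n: False}
  {n: True, u: False, z: False}
  {u: True, n: False, z: False}


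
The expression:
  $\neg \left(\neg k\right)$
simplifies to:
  $k$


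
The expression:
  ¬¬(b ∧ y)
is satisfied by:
  {b: True, y: True}


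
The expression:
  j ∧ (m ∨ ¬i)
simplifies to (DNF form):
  (j ∧ m) ∨ (j ∧ ¬i)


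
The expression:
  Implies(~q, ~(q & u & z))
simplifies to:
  True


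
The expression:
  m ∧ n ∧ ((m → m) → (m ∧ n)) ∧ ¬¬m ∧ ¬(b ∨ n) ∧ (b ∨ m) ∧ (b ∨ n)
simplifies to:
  False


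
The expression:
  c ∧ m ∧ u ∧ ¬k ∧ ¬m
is never true.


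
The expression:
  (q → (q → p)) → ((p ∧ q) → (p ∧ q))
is always true.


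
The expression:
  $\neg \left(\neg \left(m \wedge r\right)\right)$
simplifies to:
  $m \wedge r$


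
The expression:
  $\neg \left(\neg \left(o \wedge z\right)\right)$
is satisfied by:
  {z: True, o: True}


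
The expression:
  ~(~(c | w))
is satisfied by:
  {c: True, w: True}
  {c: True, w: False}
  {w: True, c: False}


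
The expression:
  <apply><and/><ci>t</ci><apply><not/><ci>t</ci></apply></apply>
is never true.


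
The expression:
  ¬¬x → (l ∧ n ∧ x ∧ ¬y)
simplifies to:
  (l ∧ n ∧ ¬y) ∨ ¬x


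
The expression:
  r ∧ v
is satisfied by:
  {r: True, v: True}


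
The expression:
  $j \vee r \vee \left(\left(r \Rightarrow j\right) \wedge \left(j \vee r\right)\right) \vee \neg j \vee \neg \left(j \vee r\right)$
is always true.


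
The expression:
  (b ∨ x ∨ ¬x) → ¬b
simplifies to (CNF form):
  ¬b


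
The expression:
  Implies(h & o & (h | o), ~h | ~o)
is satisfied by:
  {h: False, o: False}
  {o: True, h: False}
  {h: True, o: False}


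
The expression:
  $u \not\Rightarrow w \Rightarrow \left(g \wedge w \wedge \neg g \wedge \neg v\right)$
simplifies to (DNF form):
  $w \vee \neg u$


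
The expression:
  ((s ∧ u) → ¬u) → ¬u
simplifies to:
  s ∨ ¬u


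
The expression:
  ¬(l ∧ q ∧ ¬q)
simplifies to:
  True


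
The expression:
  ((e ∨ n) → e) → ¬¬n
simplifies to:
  n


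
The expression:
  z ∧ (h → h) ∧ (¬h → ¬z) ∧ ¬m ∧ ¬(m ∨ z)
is never true.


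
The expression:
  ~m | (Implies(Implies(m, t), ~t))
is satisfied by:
  {m: False, t: False}
  {t: True, m: False}
  {m: True, t: False}


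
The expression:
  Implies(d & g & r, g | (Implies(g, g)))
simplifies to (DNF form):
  True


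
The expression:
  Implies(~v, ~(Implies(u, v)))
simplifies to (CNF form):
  u | v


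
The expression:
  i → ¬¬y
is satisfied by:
  {y: True, i: False}
  {i: False, y: False}
  {i: True, y: True}


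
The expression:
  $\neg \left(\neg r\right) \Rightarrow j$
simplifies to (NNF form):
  $j \vee \neg r$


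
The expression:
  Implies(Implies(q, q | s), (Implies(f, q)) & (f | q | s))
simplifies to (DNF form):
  q | (s & ~f)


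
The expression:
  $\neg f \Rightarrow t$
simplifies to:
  $f \vee t$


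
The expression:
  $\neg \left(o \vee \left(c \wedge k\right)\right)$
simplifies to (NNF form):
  $\neg o \wedge \left(\neg c \vee \neg k\right)$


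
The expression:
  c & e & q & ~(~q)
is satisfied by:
  {c: True, e: True, q: True}


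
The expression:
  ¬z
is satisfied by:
  {z: False}


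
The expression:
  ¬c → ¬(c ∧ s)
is always true.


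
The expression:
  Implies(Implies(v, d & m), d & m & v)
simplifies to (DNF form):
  v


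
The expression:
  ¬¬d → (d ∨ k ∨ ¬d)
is always true.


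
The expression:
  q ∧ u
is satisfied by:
  {u: True, q: True}


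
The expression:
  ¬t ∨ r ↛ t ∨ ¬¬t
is always true.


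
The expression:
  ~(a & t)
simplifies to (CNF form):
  ~a | ~t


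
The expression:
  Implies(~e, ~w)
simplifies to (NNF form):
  e | ~w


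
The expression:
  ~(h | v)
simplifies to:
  ~h & ~v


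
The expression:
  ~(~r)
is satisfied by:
  {r: True}


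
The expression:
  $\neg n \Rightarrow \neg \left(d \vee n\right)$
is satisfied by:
  {n: True, d: False}
  {d: False, n: False}
  {d: True, n: True}


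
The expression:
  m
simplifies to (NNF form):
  m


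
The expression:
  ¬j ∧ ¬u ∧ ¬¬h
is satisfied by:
  {h: True, u: False, j: False}


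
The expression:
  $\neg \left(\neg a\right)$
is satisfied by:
  {a: True}


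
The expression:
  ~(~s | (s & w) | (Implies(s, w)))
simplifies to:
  s & ~w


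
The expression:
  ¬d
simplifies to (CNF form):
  ¬d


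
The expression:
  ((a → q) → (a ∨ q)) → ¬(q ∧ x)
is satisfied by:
  {q: False, x: False}
  {x: True, q: False}
  {q: True, x: False}


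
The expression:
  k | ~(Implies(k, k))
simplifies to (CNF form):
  k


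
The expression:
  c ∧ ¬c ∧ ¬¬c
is never true.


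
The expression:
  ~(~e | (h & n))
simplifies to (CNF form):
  e & (~h | ~n)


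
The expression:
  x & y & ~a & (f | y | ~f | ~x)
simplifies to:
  x & y & ~a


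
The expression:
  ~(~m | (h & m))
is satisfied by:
  {m: True, h: False}


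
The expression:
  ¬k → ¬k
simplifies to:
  True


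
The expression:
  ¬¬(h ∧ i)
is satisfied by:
  {h: True, i: True}


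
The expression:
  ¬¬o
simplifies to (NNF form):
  o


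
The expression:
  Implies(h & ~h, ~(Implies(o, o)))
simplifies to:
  True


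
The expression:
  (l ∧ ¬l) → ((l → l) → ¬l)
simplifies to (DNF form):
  True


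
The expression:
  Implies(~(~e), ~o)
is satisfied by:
  {e: False, o: False}
  {o: True, e: False}
  {e: True, o: False}


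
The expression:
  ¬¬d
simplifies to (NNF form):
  d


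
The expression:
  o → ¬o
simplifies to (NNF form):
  ¬o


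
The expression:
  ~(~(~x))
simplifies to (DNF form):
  ~x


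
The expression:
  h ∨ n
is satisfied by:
  {n: True, h: True}
  {n: True, h: False}
  {h: True, n: False}


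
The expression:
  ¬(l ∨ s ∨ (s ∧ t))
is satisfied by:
  {l: False, s: False}


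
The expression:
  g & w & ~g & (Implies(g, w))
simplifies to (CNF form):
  False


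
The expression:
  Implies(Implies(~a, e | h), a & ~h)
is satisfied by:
  {a: True, h: False, e: False}
  {h: False, e: False, a: False}
  {a: True, e: True, h: False}


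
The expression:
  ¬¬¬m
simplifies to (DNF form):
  ¬m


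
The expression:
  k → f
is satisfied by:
  {f: True, k: False}
  {k: False, f: False}
  {k: True, f: True}


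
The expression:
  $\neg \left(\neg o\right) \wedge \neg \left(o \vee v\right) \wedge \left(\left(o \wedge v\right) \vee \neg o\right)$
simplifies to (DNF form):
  $\text{False}$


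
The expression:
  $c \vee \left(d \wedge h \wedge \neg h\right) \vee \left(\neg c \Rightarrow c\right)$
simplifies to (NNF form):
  $c$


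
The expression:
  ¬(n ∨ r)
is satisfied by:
  {n: False, r: False}


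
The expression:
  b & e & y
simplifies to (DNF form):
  b & e & y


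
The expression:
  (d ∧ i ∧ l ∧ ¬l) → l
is always true.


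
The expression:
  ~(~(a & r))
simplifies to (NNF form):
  a & r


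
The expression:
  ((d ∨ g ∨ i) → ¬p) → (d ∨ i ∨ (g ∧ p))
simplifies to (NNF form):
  d ∨ i ∨ (g ∧ p)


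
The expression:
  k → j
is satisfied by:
  {j: True, k: False}
  {k: False, j: False}
  {k: True, j: True}


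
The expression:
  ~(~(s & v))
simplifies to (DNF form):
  s & v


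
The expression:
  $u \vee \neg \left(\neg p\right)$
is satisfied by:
  {u: True, p: True}
  {u: True, p: False}
  {p: True, u: False}


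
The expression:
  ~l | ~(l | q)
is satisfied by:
  {l: False}


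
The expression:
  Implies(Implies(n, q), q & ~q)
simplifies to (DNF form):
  n & ~q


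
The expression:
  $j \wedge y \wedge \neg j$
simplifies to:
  $\text{False}$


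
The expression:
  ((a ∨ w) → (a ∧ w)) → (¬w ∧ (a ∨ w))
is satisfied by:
  {a: True, w: False}
  {w: True, a: False}


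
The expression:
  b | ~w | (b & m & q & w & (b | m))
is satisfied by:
  {b: True, w: False}
  {w: False, b: False}
  {w: True, b: True}


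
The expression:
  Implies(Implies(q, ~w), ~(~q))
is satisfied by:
  {q: True}


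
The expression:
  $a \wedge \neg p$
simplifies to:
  $a \wedge \neg p$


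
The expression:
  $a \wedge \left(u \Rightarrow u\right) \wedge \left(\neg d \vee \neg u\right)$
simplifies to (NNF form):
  $a \wedge \left(\neg d \vee \neg u\right)$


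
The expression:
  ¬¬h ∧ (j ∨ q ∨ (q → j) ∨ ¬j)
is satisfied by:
  {h: True}


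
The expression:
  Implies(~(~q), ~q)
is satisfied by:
  {q: False}


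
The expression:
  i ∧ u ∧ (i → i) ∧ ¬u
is never true.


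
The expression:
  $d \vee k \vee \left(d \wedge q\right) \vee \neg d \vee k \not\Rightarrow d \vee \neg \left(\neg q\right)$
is always true.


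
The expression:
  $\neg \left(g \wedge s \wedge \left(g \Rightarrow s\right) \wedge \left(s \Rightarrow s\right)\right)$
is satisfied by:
  {s: False, g: False}
  {g: True, s: False}
  {s: True, g: False}


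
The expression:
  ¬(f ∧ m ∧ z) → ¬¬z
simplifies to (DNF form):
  z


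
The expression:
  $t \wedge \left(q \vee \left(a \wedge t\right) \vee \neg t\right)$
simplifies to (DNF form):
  $\left(a \wedge t\right) \vee \left(q \wedge t\right)$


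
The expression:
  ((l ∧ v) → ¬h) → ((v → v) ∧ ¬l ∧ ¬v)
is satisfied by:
  {h: True, l: False, v: False}
  {l: False, v: False, h: False}
  {h: True, v: True, l: True}


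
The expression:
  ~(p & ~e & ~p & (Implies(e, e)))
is always true.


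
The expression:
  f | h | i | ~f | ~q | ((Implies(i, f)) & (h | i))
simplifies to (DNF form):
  True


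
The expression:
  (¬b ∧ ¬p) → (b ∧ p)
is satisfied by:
  {b: True, p: True}
  {b: True, p: False}
  {p: True, b: False}


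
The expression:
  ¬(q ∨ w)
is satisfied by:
  {q: False, w: False}


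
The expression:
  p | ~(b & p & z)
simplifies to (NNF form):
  True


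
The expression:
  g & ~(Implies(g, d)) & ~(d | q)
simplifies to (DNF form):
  g & ~d & ~q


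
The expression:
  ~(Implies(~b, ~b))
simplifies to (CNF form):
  False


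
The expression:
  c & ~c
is never true.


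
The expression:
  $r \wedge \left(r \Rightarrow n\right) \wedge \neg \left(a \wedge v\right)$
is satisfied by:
  {r: True, n: True, v: False, a: False}
  {a: True, r: True, n: True, v: False}
  {v: True, r: True, n: True, a: False}


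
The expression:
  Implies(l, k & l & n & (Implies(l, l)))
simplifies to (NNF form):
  ~l | (k & n)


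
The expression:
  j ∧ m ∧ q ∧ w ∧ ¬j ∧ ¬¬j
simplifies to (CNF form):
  False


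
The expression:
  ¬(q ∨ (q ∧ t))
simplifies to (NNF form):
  ¬q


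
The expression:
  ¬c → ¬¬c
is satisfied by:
  {c: True}


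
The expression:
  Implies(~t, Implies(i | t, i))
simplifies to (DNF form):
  True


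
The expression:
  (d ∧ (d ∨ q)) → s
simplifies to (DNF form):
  s ∨ ¬d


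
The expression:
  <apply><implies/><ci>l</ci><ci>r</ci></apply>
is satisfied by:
  {r: True, l: False}
  {l: False, r: False}
  {l: True, r: True}


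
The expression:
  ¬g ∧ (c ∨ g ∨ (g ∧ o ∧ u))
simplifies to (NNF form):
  c ∧ ¬g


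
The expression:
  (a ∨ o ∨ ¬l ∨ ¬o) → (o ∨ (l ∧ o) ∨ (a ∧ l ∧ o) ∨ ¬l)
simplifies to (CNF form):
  o ∨ ¬l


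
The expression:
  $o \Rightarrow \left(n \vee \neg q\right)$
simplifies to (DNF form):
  $n \vee \neg o \vee \neg q$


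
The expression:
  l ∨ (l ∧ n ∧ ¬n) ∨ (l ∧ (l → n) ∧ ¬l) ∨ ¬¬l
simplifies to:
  l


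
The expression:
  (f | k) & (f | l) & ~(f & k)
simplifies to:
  (f | k) & (f | l) & (~f | ~k)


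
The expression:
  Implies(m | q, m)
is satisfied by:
  {m: True, q: False}
  {q: False, m: False}
  {q: True, m: True}


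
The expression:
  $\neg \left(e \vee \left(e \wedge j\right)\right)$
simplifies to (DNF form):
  $\neg e$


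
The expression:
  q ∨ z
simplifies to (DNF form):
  q ∨ z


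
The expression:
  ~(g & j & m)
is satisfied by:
  {g: False, m: False, j: False}
  {j: True, g: False, m: False}
  {m: True, g: False, j: False}
  {j: True, m: True, g: False}
  {g: True, j: False, m: False}
  {j: True, g: True, m: False}
  {m: True, g: True, j: False}


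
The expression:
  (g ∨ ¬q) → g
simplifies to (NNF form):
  g ∨ q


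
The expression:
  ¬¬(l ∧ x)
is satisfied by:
  {x: True, l: True}


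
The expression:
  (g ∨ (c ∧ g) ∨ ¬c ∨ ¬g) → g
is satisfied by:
  {g: True}


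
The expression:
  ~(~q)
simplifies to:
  q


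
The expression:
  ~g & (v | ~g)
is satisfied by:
  {g: False}


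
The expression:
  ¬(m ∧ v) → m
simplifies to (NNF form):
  m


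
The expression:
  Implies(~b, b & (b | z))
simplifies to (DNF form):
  b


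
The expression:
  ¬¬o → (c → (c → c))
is always true.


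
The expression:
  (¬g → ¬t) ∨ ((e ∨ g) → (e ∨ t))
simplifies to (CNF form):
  True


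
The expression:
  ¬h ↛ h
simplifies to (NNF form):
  True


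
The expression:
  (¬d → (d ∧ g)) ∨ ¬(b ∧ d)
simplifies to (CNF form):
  True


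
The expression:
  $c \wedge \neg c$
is never true.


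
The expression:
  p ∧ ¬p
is never true.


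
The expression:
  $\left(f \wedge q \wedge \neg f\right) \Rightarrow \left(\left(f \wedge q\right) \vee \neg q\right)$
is always true.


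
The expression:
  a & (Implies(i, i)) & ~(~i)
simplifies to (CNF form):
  a & i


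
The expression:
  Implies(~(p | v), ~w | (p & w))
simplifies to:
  p | v | ~w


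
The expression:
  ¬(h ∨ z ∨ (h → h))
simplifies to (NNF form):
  False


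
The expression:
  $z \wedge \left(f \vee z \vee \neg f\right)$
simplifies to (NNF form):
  $z$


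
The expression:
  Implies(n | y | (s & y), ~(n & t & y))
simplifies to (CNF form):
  ~n | ~t | ~y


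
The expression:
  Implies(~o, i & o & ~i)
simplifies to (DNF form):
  o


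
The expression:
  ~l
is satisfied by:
  {l: False}


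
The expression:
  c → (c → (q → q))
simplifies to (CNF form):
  True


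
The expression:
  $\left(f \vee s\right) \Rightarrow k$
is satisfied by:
  {k: True, s: False, f: False}
  {f: True, k: True, s: False}
  {k: True, s: True, f: False}
  {f: True, k: True, s: True}
  {f: False, s: False, k: False}


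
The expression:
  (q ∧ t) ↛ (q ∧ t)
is never true.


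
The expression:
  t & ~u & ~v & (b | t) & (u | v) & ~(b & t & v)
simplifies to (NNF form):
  False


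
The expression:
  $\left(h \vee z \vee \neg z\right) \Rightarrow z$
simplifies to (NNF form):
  $z$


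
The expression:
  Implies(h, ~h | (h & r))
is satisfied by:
  {r: True, h: False}
  {h: False, r: False}
  {h: True, r: True}


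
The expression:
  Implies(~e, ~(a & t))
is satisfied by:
  {e: True, t: False, a: False}
  {e: False, t: False, a: False}
  {a: True, e: True, t: False}
  {a: True, e: False, t: False}
  {t: True, e: True, a: False}
  {t: True, e: False, a: False}
  {t: True, a: True, e: True}


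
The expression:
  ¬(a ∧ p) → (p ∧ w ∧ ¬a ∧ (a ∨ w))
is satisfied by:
  {a: True, w: True, p: True}
  {a: True, p: True, w: False}
  {w: True, p: True, a: False}


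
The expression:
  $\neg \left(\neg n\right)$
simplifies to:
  $n$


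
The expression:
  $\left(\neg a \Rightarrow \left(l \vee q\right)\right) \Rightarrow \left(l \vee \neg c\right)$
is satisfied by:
  {l: True, q: False, c: False, a: False}
  {a: True, l: True, q: False, c: False}
  {l: True, q: True, c: False, a: False}
  {a: True, l: True, q: True, c: False}
  {a: False, q: False, c: False, l: False}
  {a: True, q: False, c: False, l: False}
  {q: True, a: False, c: False, l: False}
  {a: True, q: True, c: False, l: False}
  {c: True, l: True, a: False, q: False}
  {a: True, c: True, l: True, q: False}
  {c: True, l: True, q: True, a: False}
  {a: True, c: True, l: True, q: True}
  {c: True, l: False, q: False, a: False}


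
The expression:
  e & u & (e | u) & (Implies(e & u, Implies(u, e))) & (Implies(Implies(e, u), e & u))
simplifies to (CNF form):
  e & u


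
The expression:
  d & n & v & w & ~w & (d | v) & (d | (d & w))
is never true.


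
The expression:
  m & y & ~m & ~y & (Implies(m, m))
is never true.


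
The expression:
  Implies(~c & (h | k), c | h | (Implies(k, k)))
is always true.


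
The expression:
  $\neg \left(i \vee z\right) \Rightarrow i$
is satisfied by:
  {i: True, z: True}
  {i: True, z: False}
  {z: True, i: False}


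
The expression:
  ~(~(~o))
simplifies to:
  ~o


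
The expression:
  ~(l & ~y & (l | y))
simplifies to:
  y | ~l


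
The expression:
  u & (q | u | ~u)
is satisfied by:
  {u: True}


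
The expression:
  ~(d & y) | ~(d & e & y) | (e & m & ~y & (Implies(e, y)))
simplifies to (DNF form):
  ~d | ~e | ~y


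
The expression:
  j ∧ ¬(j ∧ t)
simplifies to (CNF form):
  j ∧ ¬t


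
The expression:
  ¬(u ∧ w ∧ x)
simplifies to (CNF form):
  ¬u ∨ ¬w ∨ ¬x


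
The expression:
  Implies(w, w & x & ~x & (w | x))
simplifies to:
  ~w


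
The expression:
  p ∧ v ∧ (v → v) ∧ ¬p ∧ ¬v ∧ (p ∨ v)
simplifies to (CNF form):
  False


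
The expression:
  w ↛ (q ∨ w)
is never true.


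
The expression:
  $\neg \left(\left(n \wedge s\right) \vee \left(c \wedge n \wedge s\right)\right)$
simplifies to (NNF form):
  $\neg n \vee \neg s$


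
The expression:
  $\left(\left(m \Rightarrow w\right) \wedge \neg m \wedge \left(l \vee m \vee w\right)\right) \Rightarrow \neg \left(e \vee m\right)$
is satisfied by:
  {m: True, w: False, l: False, e: False}
  {m: True, l: True, w: False, e: False}
  {m: True, w: True, l: False, e: False}
  {m: True, l: True, w: True, e: False}
  {m: False, w: False, l: False, e: False}
  {l: True, m: False, w: False, e: False}
  {w: True, m: False, l: False, e: False}
  {l: True, w: True, m: False, e: False}
  {e: True, m: True, w: False, l: False}
  {e: True, l: True, m: True, w: False}
  {e: True, m: True, w: True, l: False}
  {e: True, l: True, m: True, w: True}
  {e: True, m: False, w: False, l: False}


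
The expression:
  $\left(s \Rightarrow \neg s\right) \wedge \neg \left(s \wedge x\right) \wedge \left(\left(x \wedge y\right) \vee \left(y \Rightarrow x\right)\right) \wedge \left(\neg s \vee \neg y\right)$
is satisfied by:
  {x: True, y: False, s: False}
  {y: False, s: False, x: False}
  {x: True, y: True, s: False}


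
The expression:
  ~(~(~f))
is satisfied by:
  {f: False}


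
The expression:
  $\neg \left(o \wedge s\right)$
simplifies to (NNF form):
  $\neg o \vee \neg s$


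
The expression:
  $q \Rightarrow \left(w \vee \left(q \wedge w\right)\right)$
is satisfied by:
  {w: True, q: False}
  {q: False, w: False}
  {q: True, w: True}


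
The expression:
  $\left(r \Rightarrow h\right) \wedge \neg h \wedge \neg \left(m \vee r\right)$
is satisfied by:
  {r: False, h: False, m: False}


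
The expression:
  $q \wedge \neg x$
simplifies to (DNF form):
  $q \wedge \neg x$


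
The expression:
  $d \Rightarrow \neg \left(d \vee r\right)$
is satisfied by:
  {d: False}


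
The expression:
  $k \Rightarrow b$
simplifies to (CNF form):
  $b \vee \neg k$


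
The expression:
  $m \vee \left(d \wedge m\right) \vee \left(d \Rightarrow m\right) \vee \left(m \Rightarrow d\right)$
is always true.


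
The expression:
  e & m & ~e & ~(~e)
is never true.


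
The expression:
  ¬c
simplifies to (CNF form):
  ¬c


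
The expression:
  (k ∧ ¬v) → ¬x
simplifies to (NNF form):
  v ∨ ¬k ∨ ¬x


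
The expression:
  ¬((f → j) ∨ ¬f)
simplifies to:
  f ∧ ¬j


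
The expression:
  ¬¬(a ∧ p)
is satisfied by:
  {a: True, p: True}


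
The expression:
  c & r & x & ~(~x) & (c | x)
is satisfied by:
  {r: True, c: True, x: True}


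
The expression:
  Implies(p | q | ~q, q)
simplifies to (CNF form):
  q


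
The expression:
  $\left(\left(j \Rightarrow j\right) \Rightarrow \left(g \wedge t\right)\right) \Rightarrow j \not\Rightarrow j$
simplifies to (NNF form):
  $\neg g \vee \neg t$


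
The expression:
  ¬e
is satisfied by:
  {e: False}


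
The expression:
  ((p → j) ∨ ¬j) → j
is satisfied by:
  {j: True}


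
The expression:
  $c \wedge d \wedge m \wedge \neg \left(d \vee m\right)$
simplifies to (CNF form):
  $\text{False}$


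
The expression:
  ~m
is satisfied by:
  {m: False}


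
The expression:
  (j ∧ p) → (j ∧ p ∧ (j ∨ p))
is always true.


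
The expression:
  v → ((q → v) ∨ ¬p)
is always true.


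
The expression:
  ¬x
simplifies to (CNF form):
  ¬x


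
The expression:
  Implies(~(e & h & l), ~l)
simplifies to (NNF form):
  ~l | (e & h)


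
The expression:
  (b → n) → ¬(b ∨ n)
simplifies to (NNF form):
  ¬n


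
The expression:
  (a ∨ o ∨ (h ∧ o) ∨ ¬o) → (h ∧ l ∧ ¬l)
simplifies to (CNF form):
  False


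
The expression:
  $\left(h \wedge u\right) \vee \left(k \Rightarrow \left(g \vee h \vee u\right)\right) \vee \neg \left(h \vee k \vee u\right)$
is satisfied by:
  {h: True, u: True, g: True, k: False}
  {h: True, u: True, k: False, g: False}
  {h: True, g: True, k: False, u: False}
  {h: True, k: False, g: False, u: False}
  {u: True, g: True, k: False, h: False}
  {u: True, k: False, g: False, h: False}
  {g: True, u: False, k: False, h: False}
  {u: False, k: False, g: False, h: False}
  {u: True, h: True, k: True, g: True}
  {u: True, h: True, k: True, g: False}
  {h: True, k: True, g: True, u: False}
  {h: True, k: True, u: False, g: False}
  {g: True, k: True, u: True, h: False}
  {k: True, u: True, h: False, g: False}
  {k: True, g: True, h: False, u: False}


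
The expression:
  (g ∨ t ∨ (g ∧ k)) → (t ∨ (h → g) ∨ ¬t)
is always true.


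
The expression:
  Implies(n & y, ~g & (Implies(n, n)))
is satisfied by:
  {g: False, y: False, n: False}
  {n: True, g: False, y: False}
  {y: True, g: False, n: False}
  {n: True, y: True, g: False}
  {g: True, n: False, y: False}
  {n: True, g: True, y: False}
  {y: True, g: True, n: False}


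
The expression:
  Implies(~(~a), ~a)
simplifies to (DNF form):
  ~a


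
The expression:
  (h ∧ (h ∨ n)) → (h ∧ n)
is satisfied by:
  {n: True, h: False}
  {h: False, n: False}
  {h: True, n: True}


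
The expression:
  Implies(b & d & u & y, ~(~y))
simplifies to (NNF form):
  True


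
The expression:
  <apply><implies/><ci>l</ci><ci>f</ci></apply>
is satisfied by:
  {f: True, l: False}
  {l: False, f: False}
  {l: True, f: True}


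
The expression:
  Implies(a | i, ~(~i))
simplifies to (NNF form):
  i | ~a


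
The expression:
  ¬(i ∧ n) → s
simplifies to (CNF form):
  (i ∨ s) ∧ (n ∨ s)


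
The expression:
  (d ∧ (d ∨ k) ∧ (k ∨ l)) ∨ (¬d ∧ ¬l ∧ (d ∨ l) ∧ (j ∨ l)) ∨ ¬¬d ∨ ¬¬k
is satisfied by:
  {d: True, k: True}
  {d: True, k: False}
  {k: True, d: False}


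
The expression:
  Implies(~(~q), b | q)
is always true.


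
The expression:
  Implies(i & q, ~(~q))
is always true.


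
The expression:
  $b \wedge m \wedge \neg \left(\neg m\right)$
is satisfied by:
  {m: True, b: True}


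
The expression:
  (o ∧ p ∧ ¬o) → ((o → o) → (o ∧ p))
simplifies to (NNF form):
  True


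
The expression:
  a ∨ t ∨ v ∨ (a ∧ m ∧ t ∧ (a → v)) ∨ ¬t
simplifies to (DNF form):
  True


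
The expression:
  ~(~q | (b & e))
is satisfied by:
  {q: True, e: False, b: False}
  {b: True, q: True, e: False}
  {e: True, q: True, b: False}


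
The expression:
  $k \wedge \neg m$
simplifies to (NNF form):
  $k \wedge \neg m$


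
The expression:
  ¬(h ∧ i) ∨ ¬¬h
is always true.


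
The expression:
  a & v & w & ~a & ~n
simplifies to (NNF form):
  False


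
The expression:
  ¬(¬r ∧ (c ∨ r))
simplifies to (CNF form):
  r ∨ ¬c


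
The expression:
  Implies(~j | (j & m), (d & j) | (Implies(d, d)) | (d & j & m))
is always true.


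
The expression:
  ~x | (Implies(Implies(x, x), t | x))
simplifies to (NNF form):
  True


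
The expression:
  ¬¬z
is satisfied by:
  {z: True}


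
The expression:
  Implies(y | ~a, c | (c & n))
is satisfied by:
  {c: True, a: True, y: False}
  {c: True, a: False, y: False}
  {y: True, c: True, a: True}
  {y: True, c: True, a: False}
  {a: True, y: False, c: False}


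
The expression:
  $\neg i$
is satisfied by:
  {i: False}


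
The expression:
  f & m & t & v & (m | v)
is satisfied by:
  {t: True, m: True, f: True, v: True}


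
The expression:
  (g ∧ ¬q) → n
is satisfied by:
  {n: True, q: True, g: False}
  {n: True, g: False, q: False}
  {q: True, g: False, n: False}
  {q: False, g: False, n: False}
  {n: True, q: True, g: True}
  {n: True, g: True, q: False}
  {q: True, g: True, n: False}


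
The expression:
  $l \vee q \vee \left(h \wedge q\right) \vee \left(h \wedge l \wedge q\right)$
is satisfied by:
  {q: True, l: True}
  {q: True, l: False}
  {l: True, q: False}


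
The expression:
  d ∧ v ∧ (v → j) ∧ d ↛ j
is never true.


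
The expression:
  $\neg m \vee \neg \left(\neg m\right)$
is always true.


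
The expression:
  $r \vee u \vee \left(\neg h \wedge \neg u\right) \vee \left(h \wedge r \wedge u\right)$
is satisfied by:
  {r: True, u: True, h: False}
  {r: True, h: False, u: False}
  {u: True, h: False, r: False}
  {u: False, h: False, r: False}
  {r: True, u: True, h: True}
  {r: True, h: True, u: False}
  {u: True, h: True, r: False}


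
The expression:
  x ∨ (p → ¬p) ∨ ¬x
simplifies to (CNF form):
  True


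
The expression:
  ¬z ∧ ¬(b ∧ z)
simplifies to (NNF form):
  ¬z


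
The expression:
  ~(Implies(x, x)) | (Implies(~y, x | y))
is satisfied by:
  {y: True, x: True}
  {y: True, x: False}
  {x: True, y: False}


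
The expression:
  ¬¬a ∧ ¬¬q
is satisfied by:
  {a: True, q: True}


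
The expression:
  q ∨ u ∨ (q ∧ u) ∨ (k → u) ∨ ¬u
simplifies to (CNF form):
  True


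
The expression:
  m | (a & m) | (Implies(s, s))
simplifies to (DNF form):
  True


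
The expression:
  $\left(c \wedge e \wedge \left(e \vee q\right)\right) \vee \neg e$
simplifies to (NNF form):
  $c \vee \neg e$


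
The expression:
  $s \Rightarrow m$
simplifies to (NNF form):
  $m \vee \neg s$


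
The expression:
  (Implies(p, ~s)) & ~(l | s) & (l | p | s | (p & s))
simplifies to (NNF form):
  p & ~l & ~s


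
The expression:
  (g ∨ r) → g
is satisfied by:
  {g: True, r: False}
  {r: False, g: False}
  {r: True, g: True}


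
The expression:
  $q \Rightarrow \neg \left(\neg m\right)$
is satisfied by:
  {m: True, q: False}
  {q: False, m: False}
  {q: True, m: True}


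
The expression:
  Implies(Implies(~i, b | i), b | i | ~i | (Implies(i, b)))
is always true.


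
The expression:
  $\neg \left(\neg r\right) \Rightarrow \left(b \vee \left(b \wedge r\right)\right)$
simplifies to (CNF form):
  $b \vee \neg r$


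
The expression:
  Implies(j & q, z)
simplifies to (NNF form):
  z | ~j | ~q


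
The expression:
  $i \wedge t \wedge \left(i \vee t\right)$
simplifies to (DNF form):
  $i \wedge t$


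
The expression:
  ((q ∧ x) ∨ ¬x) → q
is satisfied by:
  {x: True, q: True}
  {x: True, q: False}
  {q: True, x: False}


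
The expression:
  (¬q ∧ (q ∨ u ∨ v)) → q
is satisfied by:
  {q: True, v: False, u: False}
  {q: True, u: True, v: False}
  {q: True, v: True, u: False}
  {q: True, u: True, v: True}
  {u: False, v: False, q: False}


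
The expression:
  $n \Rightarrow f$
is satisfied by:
  {f: True, n: False}
  {n: False, f: False}
  {n: True, f: True}


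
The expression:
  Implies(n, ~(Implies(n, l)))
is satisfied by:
  {l: False, n: False}
  {n: True, l: False}
  {l: True, n: False}


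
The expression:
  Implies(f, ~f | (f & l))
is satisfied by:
  {l: True, f: False}
  {f: False, l: False}
  {f: True, l: True}


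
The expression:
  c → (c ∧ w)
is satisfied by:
  {w: True, c: False}
  {c: False, w: False}
  {c: True, w: True}


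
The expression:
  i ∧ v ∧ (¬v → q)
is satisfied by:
  {i: True, v: True}


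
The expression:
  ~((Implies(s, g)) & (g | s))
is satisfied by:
  {g: False}


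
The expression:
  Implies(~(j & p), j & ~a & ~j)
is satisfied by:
  {p: True, j: True}


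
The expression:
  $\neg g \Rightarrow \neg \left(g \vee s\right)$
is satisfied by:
  {g: True, s: False}
  {s: False, g: False}
  {s: True, g: True}


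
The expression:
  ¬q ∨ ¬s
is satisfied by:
  {s: False, q: False}
  {q: True, s: False}
  {s: True, q: False}


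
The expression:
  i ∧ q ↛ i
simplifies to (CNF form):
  False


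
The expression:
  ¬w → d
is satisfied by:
  {d: True, w: True}
  {d: True, w: False}
  {w: True, d: False}


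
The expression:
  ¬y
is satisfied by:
  {y: False}


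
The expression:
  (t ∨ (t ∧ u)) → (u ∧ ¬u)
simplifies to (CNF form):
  ¬t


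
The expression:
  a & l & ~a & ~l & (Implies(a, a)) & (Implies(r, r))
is never true.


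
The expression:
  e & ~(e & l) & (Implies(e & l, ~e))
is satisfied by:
  {e: True, l: False}


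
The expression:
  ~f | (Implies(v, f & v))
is always true.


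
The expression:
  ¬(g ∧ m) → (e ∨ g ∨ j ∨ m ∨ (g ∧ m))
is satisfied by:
  {g: True, m: True, e: True, j: True}
  {g: True, m: True, e: True, j: False}
  {g: True, m: True, j: True, e: False}
  {g: True, m: True, j: False, e: False}
  {g: True, e: True, j: True, m: False}
  {g: True, e: True, j: False, m: False}
  {g: True, e: False, j: True, m: False}
  {g: True, e: False, j: False, m: False}
  {m: True, e: True, j: True, g: False}
  {m: True, e: True, j: False, g: False}
  {m: True, j: True, e: False, g: False}
  {m: True, j: False, e: False, g: False}
  {e: True, j: True, m: False, g: False}
  {e: True, m: False, j: False, g: False}
  {j: True, m: False, e: False, g: False}


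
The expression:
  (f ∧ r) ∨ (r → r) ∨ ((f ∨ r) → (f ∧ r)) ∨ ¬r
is always true.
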